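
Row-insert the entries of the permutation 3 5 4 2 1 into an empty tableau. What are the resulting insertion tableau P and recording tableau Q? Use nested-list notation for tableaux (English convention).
P = [[1, 4], [2], [3], [5]], Q = [[1, 2], [3], [4], [5]]

Insert each entry of the permutation into P by Schensted row insertion, recording in Q the position of each new cell.

Insert 3: appended to row 1. P = [[3]].
Insert 5: appended to row 1. P = [[3, 5]].
Insert 4: 4 bumps 5 from row 1; 5 starts row 2. P = [[3, 4], [5]].
Insert 2: 2 bumps 3 from row 1; 3 bumps 5 from row 2; 5 starts row 3. P = [[2, 4], [3], [5]].
Insert 1: 1 bumps 2 from row 1; 2 bumps 3 from row 2; 3 bumps 5 from row 3; 5 starts row 4. P = [[1, 4], [2], [3], [5]].

So P = [[1, 4], [2], [3], [5]], Q = [[1, 2], [3], [4], [5]].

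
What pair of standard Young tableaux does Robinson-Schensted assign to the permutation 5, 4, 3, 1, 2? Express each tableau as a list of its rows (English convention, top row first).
Insert each entry of the permutation into P by Schensted row insertion, recording in Q the position of each new cell.

After inserting 5: P = [[5]].
After inserting 4: P = [[4], [5]].
After inserting 3: P = [[3], [4], [5]].
After inserting 1: P = [[1], [3], [4], [5]].
After inserting 2: P = [[1, 2], [3], [4], [5]].

So P = [[1, 2], [3], [4], [5]], Q = [[1, 5], [2], [3], [4]].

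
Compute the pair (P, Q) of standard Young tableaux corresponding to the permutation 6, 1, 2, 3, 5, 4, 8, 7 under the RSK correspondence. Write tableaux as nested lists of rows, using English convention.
P = [[1, 2, 3, 4, 7], [5, 8], [6]], Q = [[1, 3, 4, 5, 7], [2, 8], [6]]

Insert each entry of the permutation into P by Schensted row insertion, recording in Q the position of each new cell.

Insert 6: appended to row 1. P = [[6]].
Insert 1: 1 bumps 6 from row 1; 6 starts row 2. P = [[1], [6]].
Insert 2: appended to row 1. P = [[1, 2], [6]].
Insert 3: appended to row 1. P = [[1, 2, 3], [6]].
Insert 5: appended to row 1. P = [[1, 2, 3, 5], [6]].
Insert 4: 4 bumps 5 from row 1; 5 bumps 6 from row 2; 6 starts row 3. P = [[1, 2, 3, 4], [5], [6]].
Insert 8: appended to row 1. P = [[1, 2, 3, 4, 8], [5], [6]].
Insert 7: 7 bumps 8 from row 1; 8 appends to row 2. P = [[1, 2, 3, 4, 7], [5, 8], [6]].

So P = [[1, 2, 3, 4, 7], [5, 8], [6]], Q = [[1, 3, 4, 5, 7], [2, 8], [6]].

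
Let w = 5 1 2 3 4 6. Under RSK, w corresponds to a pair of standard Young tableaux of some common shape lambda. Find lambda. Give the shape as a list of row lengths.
[5, 1]

Row-insert each entry into an empty tableau.

After inserting 5: P = [[5]].
After inserting 1: P = [[1], [5]].
After inserting 2: P = [[1, 2], [5]].
After inserting 3: P = [[1, 2, 3], [5]].
After inserting 4: P = [[1, 2, 3, 4], [5]].
After inserting 6: P = [[1, 2, 3, 4, 6], [5]].

The final insertion tableau P = [[1, 2, 3, 4, 6], [5]] has shape [5, 1].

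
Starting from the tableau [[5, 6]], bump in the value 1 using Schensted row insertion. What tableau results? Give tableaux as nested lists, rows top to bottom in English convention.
[[1, 6], [5]]

In row 1, 1 replaces 5 (the leftmost entry greater than 1); 5 is bumped to row 2. 5 starts a new row 2. The new tableau is [[1, 6], [5]].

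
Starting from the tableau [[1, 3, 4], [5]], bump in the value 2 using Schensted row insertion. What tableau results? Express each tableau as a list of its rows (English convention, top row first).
[[1, 2, 4], [3], [5]]

In row 1, 2 replaces 3 (the leftmost entry greater than 2); 3 is bumped to row 2. In row 2, 3 replaces 5 (the leftmost entry greater than 3); 5 is bumped to row 3. 5 starts a new row 3. The new tableau is [[1, 2, 4], [3], [5]].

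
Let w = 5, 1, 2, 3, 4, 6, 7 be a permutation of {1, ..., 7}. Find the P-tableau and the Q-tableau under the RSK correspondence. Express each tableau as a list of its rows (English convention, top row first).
Insert each entry of the permutation into P by Schensted row insertion, recording in Q the position of each new cell.

After inserting 5: P = [[5]].
After inserting 1: P = [[1], [5]].
After inserting 2: P = [[1, 2], [5]].
After inserting 3: P = [[1, 2, 3], [5]].
After inserting 4: P = [[1, 2, 3, 4], [5]].
After inserting 6: P = [[1, 2, 3, 4, 6], [5]].
After inserting 7: P = [[1, 2, 3, 4, 6, 7], [5]].

So P = [[1, 2, 3, 4, 6, 7], [5]], Q = [[1, 3, 4, 5, 6, 7], [2]].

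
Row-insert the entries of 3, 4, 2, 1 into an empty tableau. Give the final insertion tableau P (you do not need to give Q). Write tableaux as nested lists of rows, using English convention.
Insert 3: appended to row 1. P = [[3]].
Insert 4: appended to row 1. P = [[3, 4]].
Insert 2: 2 bumps 3 from row 1; 3 starts row 2. P = [[2, 4], [3]].
Insert 1: 1 bumps 2 from row 1; 2 bumps 3 from row 2; 3 starts row 3. P = [[1, 4], [2], [3]].

So P = [[1, 4], [2], [3]].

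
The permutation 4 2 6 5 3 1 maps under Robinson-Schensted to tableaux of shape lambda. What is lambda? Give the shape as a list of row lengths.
RSK row insertion gives P = [[1, 3], [2, 5], [4], [6]], which has shape [2, 2, 1, 1].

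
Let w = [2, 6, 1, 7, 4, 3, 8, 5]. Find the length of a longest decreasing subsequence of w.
3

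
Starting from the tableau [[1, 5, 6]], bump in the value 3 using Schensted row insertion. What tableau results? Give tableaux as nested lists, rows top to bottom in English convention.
In row 1, 3 replaces 5 (the leftmost entry greater than 3); 5 is bumped to row 2. 5 starts a new row 2. The new tableau is [[1, 3, 6], [5]].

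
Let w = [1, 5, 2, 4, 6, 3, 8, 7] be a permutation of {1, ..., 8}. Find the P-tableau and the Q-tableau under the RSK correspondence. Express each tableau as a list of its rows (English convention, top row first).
P = [[1, 2, 3, 6, 7], [4, 8], [5]], Q = [[1, 2, 4, 5, 7], [3, 8], [6]]

Insert each entry of the permutation into P by Schensted row insertion, recording in Q the position of each new cell.

Insert 1: appended to row 1. P = [[1]].
Insert 5: appended to row 1. P = [[1, 5]].
Insert 2: 2 bumps 5 from row 1; 5 starts row 2. P = [[1, 2], [5]].
Insert 4: appended to row 1. P = [[1, 2, 4], [5]].
Insert 6: appended to row 1. P = [[1, 2, 4, 6], [5]].
Insert 3: 3 bumps 4 from row 1; 4 bumps 5 from row 2; 5 starts row 3. P = [[1, 2, 3, 6], [4], [5]].
Insert 8: appended to row 1. P = [[1, 2, 3, 6, 8], [4], [5]].
Insert 7: 7 bumps 8 from row 1; 8 appends to row 2. P = [[1, 2, 3, 6, 7], [4, 8], [5]].

So P = [[1, 2, 3, 6, 7], [4, 8], [5]], Q = [[1, 2, 4, 5, 7], [3, 8], [6]].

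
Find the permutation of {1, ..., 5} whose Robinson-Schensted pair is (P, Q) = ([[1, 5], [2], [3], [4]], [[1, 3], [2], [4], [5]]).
4 3 5 2 1

Reverse RSK: for i = n, n-1, ..., 1, locate i in Q, remove the corresponding corner cell from P, and reverse-bump its entry up through P; the value ejected from row 1 is w(i).

So w = 4 3 5 2 1.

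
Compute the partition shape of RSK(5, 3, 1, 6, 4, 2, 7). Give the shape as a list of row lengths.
[3, 2, 2]

RSK row insertion gives P = [[1, 2, 7], [3, 4], [5, 6]], which has shape [3, 2, 2].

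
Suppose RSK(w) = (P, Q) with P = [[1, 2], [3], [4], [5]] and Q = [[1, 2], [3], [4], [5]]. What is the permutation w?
Reverse the RSK construction: for i from n down to 1, find the cell of Q containing i, remove the entry at that cell from P, and reverse-bump it up through P; the value ejected from row 1 is w(i).

Step i=5: Q has 5 at row 4, column 1; remove 5 from row 4 of P and reverse-bump: 5 enters row 3 and ejects 4; 4 enters row 2 and ejects 3; 3 enters row 1 and ejects 2. So w(5) = 2. P is now [[1, 3], [4], [5]].
Step i=4: Q has 4 at row 3, column 1; remove 5 from row 3 of P and reverse-bump: 5 enters row 2 and ejects 4; 4 enters row 1 and ejects 3. So w(4) = 3. P is now [[1, 4], [5]].
Step i=3: Q has 3 at row 2, column 1; remove 5 from row 2 of P and reverse-bump: 5 enters row 1 and ejects 4. So w(3) = 4. P is now [[1, 5]].
Step i=2: Q has 2 at row 1, column 2; remove that cell from P, ejecting 5. So w(2) = 5. P is now [[1]].
Step i=1: Q has 1 at row 1, column 1; remove that cell from P, ejecting 1. So w(1) = 1. P is now [].

So w = 1 5 4 3 2.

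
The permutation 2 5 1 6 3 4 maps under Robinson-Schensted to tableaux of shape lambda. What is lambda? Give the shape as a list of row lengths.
Row-insert each entry into an empty tableau.

After inserting 2: P = [[2]].
After inserting 5: P = [[2, 5]].
After inserting 1: P = [[1, 5], [2]].
After inserting 6: P = [[1, 5, 6], [2]].
After inserting 3: P = [[1, 3, 6], [2, 5]].
After inserting 4: P = [[1, 3, 4], [2, 5, 6]].

The final insertion tableau P = [[1, 3, 4], [2, 5, 6]] has shape [3, 3].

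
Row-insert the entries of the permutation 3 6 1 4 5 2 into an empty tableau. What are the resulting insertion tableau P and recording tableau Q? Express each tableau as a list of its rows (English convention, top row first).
Insert each entry of the permutation into P by Schensted row insertion, recording in Q the position of each new cell.

Insert 3: appended to row 1. P = [[3]], Q = [[1]].
Insert 6: appended to row 1. P = [[3, 6]], Q = [[1, 2]].
Insert 1: 1 bumps 3 from row 1; 3 starts row 2. P = [[1, 6], [3]], Q = [[1, 2], [3]].
Insert 4: 4 bumps 6 from row 1; 6 appends to row 2. P = [[1, 4], [3, 6]], Q = [[1, 2], [3, 4]].
Insert 5: appended to row 1. P = [[1, 4, 5], [3, 6]], Q = [[1, 2, 5], [3, 4]].
Insert 2: 2 bumps 4 from row 1; 4 bumps 6 from row 2; 6 starts row 3. P = [[1, 2, 5], [3, 4], [6]], Q = [[1, 2, 5], [3, 4], [6]].

So P = [[1, 2, 5], [3, 4], [6]], Q = [[1, 2, 5], [3, 4], [6]].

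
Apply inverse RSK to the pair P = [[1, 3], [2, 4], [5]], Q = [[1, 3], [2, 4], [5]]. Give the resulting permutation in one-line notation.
Reverse RSK: for i = n, n-1, ..., 1, locate i in Q, remove the corresponding corner cell from P, and reverse-bump its entry up through P; the value ejected from row 1 is w(i).

So w = 2 1 5 4 3.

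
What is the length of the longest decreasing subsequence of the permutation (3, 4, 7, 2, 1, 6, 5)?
3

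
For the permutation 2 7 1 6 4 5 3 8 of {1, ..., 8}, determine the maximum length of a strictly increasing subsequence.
4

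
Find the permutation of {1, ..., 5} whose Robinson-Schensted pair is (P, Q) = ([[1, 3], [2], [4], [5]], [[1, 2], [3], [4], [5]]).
Reverse the RSK construction: for i from n down to 1, find the cell of Q containing i, remove the entry at that cell from P, and reverse-bump it up through P; the value ejected from row 1 is w(i).

Step i=5: Q has 5 at row 4, column 1; remove 5 from row 4 of P and reverse-bump: 5 enters row 3 and ejects 4; 4 enters row 2 and ejects 2; 2 enters row 1 and ejects 1. So w(5) = 1. P is now [[2, 3], [4], [5]].
Step i=4: Q has 4 at row 3, column 1; remove 5 from row 3 of P and reverse-bump: 5 enters row 2 and ejects 4; 4 enters row 1 and ejects 3. So w(4) = 3. P is now [[2, 4], [5]].
Step i=3: Q has 3 at row 2, column 1; remove 5 from row 2 of P and reverse-bump: 5 enters row 1 and ejects 4. So w(3) = 4. P is now [[2, 5]].
Step i=2: Q has 2 at row 1, column 2; remove that cell from P, ejecting 5. So w(2) = 5. P is now [[2]].
Step i=1: Q has 1 at row 1, column 1; remove that cell from P, ejecting 2. So w(1) = 2. P is now [].

So w = 2 5 4 3 1.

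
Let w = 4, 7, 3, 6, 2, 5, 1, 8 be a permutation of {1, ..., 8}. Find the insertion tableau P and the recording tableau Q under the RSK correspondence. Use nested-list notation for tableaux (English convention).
P = [[1, 5, 8], [2, 6], [3, 7], [4]], Q = [[1, 2, 8], [3, 4], [5, 6], [7]]

Insert each entry of the permutation into P by Schensted row insertion, recording in Q the position of each new cell.

Insert 4: appended to row 1. P = [[4]].
Insert 7: appended to row 1. P = [[4, 7]].
Insert 3: 3 bumps 4 from row 1; 4 starts row 2. P = [[3, 7], [4]].
Insert 6: 6 bumps 7 from row 1; 7 appends to row 2. P = [[3, 6], [4, 7]].
Insert 2: 2 bumps 3 from row 1; 3 bumps 4 from row 2; 4 starts row 3. P = [[2, 6], [3, 7], [4]].
Insert 5: 5 bumps 6 from row 1; 6 bumps 7 from row 2; 7 appends to row 3. P = [[2, 5], [3, 6], [4, 7]].
Insert 1: 1 bumps 2 from row 1; 2 bumps 3 from row 2; 3 bumps 4 from row 3; 4 starts row 4. P = [[1, 5], [2, 6], [3, 7], [4]].
Insert 8: appended to row 1. P = [[1, 5, 8], [2, 6], [3, 7], [4]].

So P = [[1, 5, 8], [2, 6], [3, 7], [4]], Q = [[1, 2, 8], [3, 4], [5, 6], [7]].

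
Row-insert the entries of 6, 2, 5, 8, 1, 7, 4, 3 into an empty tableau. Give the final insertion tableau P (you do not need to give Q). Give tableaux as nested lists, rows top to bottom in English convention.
Insert 6: appended to row 1. P = [[6]].
Insert 2: 2 bumps 6 from row 1; 6 starts row 2. P = [[2], [6]].
Insert 5: appended to row 1. P = [[2, 5], [6]].
Insert 8: appended to row 1. P = [[2, 5, 8], [6]].
Insert 1: 1 bumps 2 from row 1; 2 bumps 6 from row 2; 6 starts row 3. P = [[1, 5, 8], [2], [6]].
Insert 7: 7 bumps 8 from row 1; 8 appends to row 2. P = [[1, 5, 7], [2, 8], [6]].
Insert 4: 4 bumps 5 from row 1; 5 bumps 8 from row 2; 8 appends to row 3. P = [[1, 4, 7], [2, 5], [6, 8]].
Insert 3: 3 bumps 4 from row 1; 4 bumps 5 from row 2; 5 bumps 6 from row 3; 6 starts row 4. P = [[1, 3, 7], [2, 4], [5, 8], [6]].

So P = [[1, 3, 7], [2, 4], [5, 8], [6]].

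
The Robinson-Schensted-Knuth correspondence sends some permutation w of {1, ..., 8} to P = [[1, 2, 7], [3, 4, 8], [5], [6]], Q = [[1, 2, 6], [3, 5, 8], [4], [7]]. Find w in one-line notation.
3 6 5 1 4 8 2 7

Reverse the RSK construction: for i from n down to 1, find the cell of Q containing i, remove the entry at that cell from P, and reverse-bump it up through P; the value ejected from row 1 is w(i).

Step i=8: Q has 8 at row 2, column 3; remove 8 from row 2 of P and reverse-bump: 8 enters row 1 and ejects 7. So w(8) = 7. P is now [[1, 2, 8], [3, 4], [5], [6]].
Step i=7: Q has 7 at row 4, column 1; remove 6 from row 4 of P and reverse-bump: 6 enters row 3 and ejects 5; 5 enters row 2 and ejects 4; 4 enters row 1 and ejects 2. So w(7) = 2. P is now [[1, 4, 8], [3, 5], [6]].
Step i=6: Q has 6 at row 1, column 3; remove that cell from P, ejecting 8. So w(6) = 8. P is now [[1, 4], [3, 5], [6]].
Step i=5: Q has 5 at row 2, column 2; remove 5 from row 2 of P and reverse-bump: 5 enters row 1 and ejects 4. So w(5) = 4. P is now [[1, 5], [3], [6]].
Step i=4: Q has 4 at row 3, column 1; remove 6 from row 3 of P and reverse-bump: 6 enters row 2 and ejects 3; 3 enters row 1 and ejects 1. So w(4) = 1. P is now [[3, 5], [6]].
Step i=3: Q has 3 at row 2, column 1; remove 6 from row 2 of P and reverse-bump: 6 enters row 1 and ejects 5. So w(3) = 5. P is now [[3, 6]].
Step i=2: Q has 2 at row 1, column 2; remove that cell from P, ejecting 6. So w(2) = 6. P is now [[3]].
Step i=1: Q has 1 at row 1, column 1; remove that cell from P, ejecting 3. So w(1) = 3. P is now [].

So w = 3 6 5 1 4 8 2 7.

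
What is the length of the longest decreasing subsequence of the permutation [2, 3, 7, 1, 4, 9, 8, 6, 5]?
4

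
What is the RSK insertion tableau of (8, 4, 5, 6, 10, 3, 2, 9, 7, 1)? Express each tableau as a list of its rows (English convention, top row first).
Insert 8: appended to row 1. P = [[8]].
Insert 4: 4 bumps 8 from row 1; 8 starts row 2. P = [[4], [8]].
Insert 5: appended to row 1. P = [[4, 5], [8]].
Insert 6: appended to row 1. P = [[4, 5, 6], [8]].
Insert 10: appended to row 1. P = [[4, 5, 6, 10], [8]].
Insert 3: 3 bumps 4 from row 1; 4 bumps 8 from row 2; 8 starts row 3. P = [[3, 5, 6, 10], [4], [8]].
Insert 2: 2 bumps 3 from row 1; 3 bumps 4 from row 2; 4 bumps 8 from row 3; 8 starts row 4. P = [[2, 5, 6, 10], [3], [4], [8]].
Insert 9: 9 bumps 10 from row 1; 10 appends to row 2. P = [[2, 5, 6, 9], [3, 10], [4], [8]].
Insert 7: 7 bumps 9 from row 1; 9 bumps 10 from row 2; 10 appends to row 3. P = [[2, 5, 6, 7], [3, 9], [4, 10], [8]].
Insert 1: 1 bumps 2 from row 1; 2 bumps 3 from row 2; 3 bumps 4 from row 3; 4 bumps 8 from row 4; 8 starts row 5. P = [[1, 5, 6, 7], [2, 9], [3, 10], [4], [8]].

So P = [[1, 5, 6, 7], [2, 9], [3, 10], [4], [8]].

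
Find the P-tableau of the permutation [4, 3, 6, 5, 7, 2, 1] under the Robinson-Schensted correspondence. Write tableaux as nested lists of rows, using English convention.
P = [[1, 5, 7], [2, 6], [3], [4]]

After inserting 4: P = [[4]].
After inserting 3: P = [[3], [4]].
After inserting 6: P = [[3, 6], [4]].
After inserting 5: P = [[3, 5], [4, 6]].
After inserting 7: P = [[3, 5, 7], [4, 6]].
After inserting 2: P = [[2, 5, 7], [3, 6], [4]].
After inserting 1: P = [[1, 5, 7], [2, 6], [3], [4]].

So P = [[1, 5, 7], [2, 6], [3], [4]].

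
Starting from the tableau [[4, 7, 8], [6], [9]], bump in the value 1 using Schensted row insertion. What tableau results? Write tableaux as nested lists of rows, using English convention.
In row 1, 1 replaces 4 (the leftmost entry greater than 1); 4 is bumped to row 2. In row 2, 4 replaces 6 (the leftmost entry greater than 4); 6 is bumped to row 3. In row 3, 6 replaces 9 (the leftmost entry greater than 6); 9 is bumped to row 4. 9 starts a new row 4. The new tableau is [[1, 7, 8], [4], [6], [9]].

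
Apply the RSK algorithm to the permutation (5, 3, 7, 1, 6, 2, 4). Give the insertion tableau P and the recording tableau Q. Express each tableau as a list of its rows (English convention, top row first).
P = [[1, 2, 4], [3, 6], [5, 7]], Q = [[1, 3, 7], [2, 5], [4, 6]]

Insert each entry of the permutation into P by Schensted row insertion, recording in Q the position of each new cell.

Insert 5: appended to row 1. P = [[5]].
Insert 3: 3 bumps 5 from row 1; 5 starts row 2. P = [[3], [5]].
Insert 7: appended to row 1. P = [[3, 7], [5]].
Insert 1: 1 bumps 3 from row 1; 3 bumps 5 from row 2; 5 starts row 3. P = [[1, 7], [3], [5]].
Insert 6: 6 bumps 7 from row 1; 7 appends to row 2. P = [[1, 6], [3, 7], [5]].
Insert 2: 2 bumps 6 from row 1; 6 bumps 7 from row 2; 7 appends to row 3. P = [[1, 2], [3, 6], [5, 7]].
Insert 4: appended to row 1. P = [[1, 2, 4], [3, 6], [5, 7]].

So P = [[1, 2, 4], [3, 6], [5, 7]], Q = [[1, 3, 7], [2, 5], [4, 6]].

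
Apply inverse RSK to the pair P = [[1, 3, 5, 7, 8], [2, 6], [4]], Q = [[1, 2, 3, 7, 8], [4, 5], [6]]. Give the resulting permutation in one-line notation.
2 4 6 3 5 1 7 8

Reverse the RSK construction: for i from n down to 1, find the cell of Q containing i, remove the entry at that cell from P, and reverse-bump it up through P; the value ejected from row 1 is w(i).

Step i=8: Q has 8 at row 1, column 5; remove that cell from P, ejecting 8. So w(8) = 8. P is now [[1, 3, 5, 7], [2, 6], [4]].
Step i=7: Q has 7 at row 1, column 4; remove that cell from P, ejecting 7. So w(7) = 7. P is now [[1, 3, 5], [2, 6], [4]].
Step i=6: Q has 6 at row 3, column 1; remove 4 from row 3 of P and reverse-bump: 4 enters row 2 and ejects 2; 2 enters row 1 and ejects 1. So w(6) = 1. P is now [[2, 3, 5], [4, 6]].
Step i=5: Q has 5 at row 2, column 2; remove 6 from row 2 of P and reverse-bump: 6 enters row 1 and ejects 5. So w(5) = 5. P is now [[2, 3, 6], [4]].
Step i=4: Q has 4 at row 2, column 1; remove 4 from row 2 of P and reverse-bump: 4 enters row 1 and ejects 3. So w(4) = 3. P is now [[2, 4, 6]].
Step i=3: Q has 3 at row 1, column 3; remove that cell from P, ejecting 6. So w(3) = 6. P is now [[2, 4]].
Step i=2: Q has 2 at row 1, column 2; remove that cell from P, ejecting 4. So w(2) = 4. P is now [[2]].
Step i=1: Q has 1 at row 1, column 1; remove that cell from P, ejecting 2. So w(1) = 2. P is now [].

So w = 2 4 6 3 5 1 7 8.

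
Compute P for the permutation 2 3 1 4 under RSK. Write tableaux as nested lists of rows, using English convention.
Insert 2: appended to row 1. P = [[2]].
Insert 3: appended to row 1. P = [[2, 3]].
Insert 1: 1 bumps 2 from row 1; 2 starts row 2. P = [[1, 3], [2]].
Insert 4: appended to row 1. P = [[1, 3, 4], [2]].

So P = [[1, 3, 4], [2]].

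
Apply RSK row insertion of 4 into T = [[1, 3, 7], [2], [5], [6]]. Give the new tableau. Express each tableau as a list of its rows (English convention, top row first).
In row 1, 4 replaces 7 (the leftmost entry greater than 4); 7 is bumped to row 2. 7 is appended to row 2. The new tableau is [[1, 3, 4], [2, 7], [5], [6]].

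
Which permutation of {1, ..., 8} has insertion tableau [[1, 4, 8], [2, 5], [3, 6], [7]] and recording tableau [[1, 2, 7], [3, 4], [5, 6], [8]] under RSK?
3 7 2 6 1 5 8 4

Reverse the RSK construction: for i from n down to 1, find the cell of Q containing i, remove the entry at that cell from P, and reverse-bump it up through P; the value ejected from row 1 is w(i).

Step i=8: Q has 8 at row 4, column 1; remove 7 from row 4 of P and reverse-bump: 7 enters row 3 and ejects 6; 6 enters row 2 and ejects 5; 5 enters row 1 and ejects 4. So w(8) = 4. P is now [[1, 5, 8], [2, 6], [3, 7]].
Step i=7: Q has 7 at row 1, column 3; remove that cell from P, ejecting 8. So w(7) = 8. P is now [[1, 5], [2, 6], [3, 7]].
Step i=6: Q has 6 at row 3, column 2; remove 7 from row 3 of P and reverse-bump: 7 enters row 2 and ejects 6; 6 enters row 1 and ejects 5. So w(6) = 5. P is now [[1, 6], [2, 7], [3]].
Step i=5: Q has 5 at row 3, column 1; remove 3 from row 3 of P and reverse-bump: 3 enters row 2 and ejects 2; 2 enters row 1 and ejects 1. So w(5) = 1. P is now [[2, 6], [3, 7]].
Step i=4: Q has 4 at row 2, column 2; remove 7 from row 2 of P and reverse-bump: 7 enters row 1 and ejects 6. So w(4) = 6. P is now [[2, 7], [3]].
Step i=3: Q has 3 at row 2, column 1; remove 3 from row 2 of P and reverse-bump: 3 enters row 1 and ejects 2. So w(3) = 2. P is now [[3, 7]].
Step i=2: Q has 2 at row 1, column 2; remove that cell from P, ejecting 7. So w(2) = 7. P is now [[3]].
Step i=1: Q has 1 at row 1, column 1; remove that cell from P, ejecting 3. So w(1) = 3. P is now [].

So w = 3 7 2 6 1 5 8 4.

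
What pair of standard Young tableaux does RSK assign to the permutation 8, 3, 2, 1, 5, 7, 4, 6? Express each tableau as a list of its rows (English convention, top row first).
Insert each entry of the permutation into P by Schensted row insertion, recording in Q the position of each new cell.

Insert 8: appended to row 1. P = [[8]].
Insert 3: 3 bumps 8 from row 1; 8 starts row 2. P = [[3], [8]].
Insert 2: 2 bumps 3 from row 1; 3 bumps 8 from row 2; 8 starts row 3. P = [[2], [3], [8]].
Insert 1: 1 bumps 2 from row 1; 2 bumps 3 from row 2; 3 bumps 8 from row 3; 8 starts row 4. P = [[1], [2], [3], [8]].
Insert 5: appended to row 1. P = [[1, 5], [2], [3], [8]].
Insert 7: appended to row 1. P = [[1, 5, 7], [2], [3], [8]].
Insert 4: 4 bumps 5 from row 1; 5 appends to row 2. P = [[1, 4, 7], [2, 5], [3], [8]].
Insert 6: 6 bumps 7 from row 1; 7 appends to row 2. P = [[1, 4, 6], [2, 5, 7], [3], [8]].

So P = [[1, 4, 6], [2, 5, 7], [3], [8]], Q = [[1, 5, 6], [2, 7, 8], [3], [4]].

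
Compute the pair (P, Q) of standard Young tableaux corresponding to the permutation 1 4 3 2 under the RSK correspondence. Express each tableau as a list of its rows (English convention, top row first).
P = [[1, 2], [3], [4]], Q = [[1, 2], [3], [4]]

Insert each entry of the permutation into P by Schensted row insertion, recording in Q the position of each new cell.

After inserting 1: P = [[1]].
After inserting 4: P = [[1, 4]].
After inserting 3: P = [[1, 3], [4]].
After inserting 2: P = [[1, 2], [3], [4]].

So P = [[1, 2], [3], [4]], Q = [[1, 2], [3], [4]].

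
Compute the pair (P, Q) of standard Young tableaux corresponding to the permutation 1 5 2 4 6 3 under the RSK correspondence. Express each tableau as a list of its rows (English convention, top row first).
Insert each entry of the permutation into P by Schensted row insertion, recording in Q the position of each new cell.

Insert 1: appended to row 1. P = [[1]].
Insert 5: appended to row 1. P = [[1, 5]].
Insert 2: 2 bumps 5 from row 1; 5 starts row 2. P = [[1, 2], [5]].
Insert 4: appended to row 1. P = [[1, 2, 4], [5]].
Insert 6: appended to row 1. P = [[1, 2, 4, 6], [5]].
Insert 3: 3 bumps 4 from row 1; 4 bumps 5 from row 2; 5 starts row 3. P = [[1, 2, 3, 6], [4], [5]].

So P = [[1, 2, 3, 6], [4], [5]], Q = [[1, 2, 4, 5], [3], [6]].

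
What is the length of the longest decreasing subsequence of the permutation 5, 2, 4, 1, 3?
3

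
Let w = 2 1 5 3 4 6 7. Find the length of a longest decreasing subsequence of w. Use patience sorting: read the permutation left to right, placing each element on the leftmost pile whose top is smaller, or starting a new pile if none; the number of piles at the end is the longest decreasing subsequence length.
2

2: new pile. tops = [2]
1: new pile. tops = [2, 1]
5: onto pile 1 (replacing 2). tops = [5, 1]
3: onto pile 2 (replacing 1). tops = [5, 3]
4: onto pile 2 (replacing 3). tops = [5, 4]
6: onto pile 1 (replacing 5). tops = [6, 4]
7: onto pile 1 (replacing 6). tops = [7, 4]

2 piles, so the longest decreasing subsequence has length 2.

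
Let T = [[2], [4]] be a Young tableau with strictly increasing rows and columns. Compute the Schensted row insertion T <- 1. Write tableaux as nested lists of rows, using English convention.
[[1], [2], [4]]

In row 1, 1 replaces 2 (the leftmost entry greater than 1); 2 is bumped to row 2. In row 2, 2 replaces 4 (the leftmost entry greater than 2); 4 is bumped to row 3. 4 starts a new row 3. The new tableau is [[1], [2], [4]].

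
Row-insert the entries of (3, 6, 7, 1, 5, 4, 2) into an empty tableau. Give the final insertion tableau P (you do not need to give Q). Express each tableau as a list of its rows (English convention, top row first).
P = [[1, 2, 7], [3, 4], [5], [6]]

Insert 3: appended to row 1. P = [[3]].
Insert 6: appended to row 1. P = [[3, 6]].
Insert 7: appended to row 1. P = [[3, 6, 7]].
Insert 1: 1 bumps 3 from row 1; 3 starts row 2. P = [[1, 6, 7], [3]].
Insert 5: 5 bumps 6 from row 1; 6 appends to row 2. P = [[1, 5, 7], [3, 6]].
Insert 4: 4 bumps 5 from row 1; 5 bumps 6 from row 2; 6 starts row 3. P = [[1, 4, 7], [3, 5], [6]].
Insert 2: 2 bumps 4 from row 1; 4 bumps 5 from row 2; 5 bumps 6 from row 3; 6 starts row 4. P = [[1, 2, 7], [3, 4], [5], [6]].

So P = [[1, 2, 7], [3, 4], [5], [6]].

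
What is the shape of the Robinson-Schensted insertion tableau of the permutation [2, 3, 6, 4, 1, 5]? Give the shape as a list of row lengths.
[4, 1, 1]

Row-insert each entry into an empty tableau.

After inserting 2: P = [[2]].
After inserting 3: P = [[2, 3]].
After inserting 6: P = [[2, 3, 6]].
After inserting 4: P = [[2, 3, 4], [6]].
After inserting 1: P = [[1, 3, 4], [2], [6]].
After inserting 5: P = [[1, 3, 4, 5], [2], [6]].

The final insertion tableau P = [[1, 3, 4, 5], [2], [6]] has shape [4, 1, 1].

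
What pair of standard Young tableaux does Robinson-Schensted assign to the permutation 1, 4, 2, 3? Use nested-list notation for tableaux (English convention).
Insert each entry of the permutation into P by Schensted row insertion, recording in Q the position of each new cell.

Insert 1: appended to row 1. P = [[1]].
Insert 4: appended to row 1. P = [[1, 4]].
Insert 2: 2 bumps 4 from row 1; 4 starts row 2. P = [[1, 2], [4]].
Insert 3: appended to row 1. P = [[1, 2, 3], [4]].

So P = [[1, 2, 3], [4]], Q = [[1, 2, 4], [3]].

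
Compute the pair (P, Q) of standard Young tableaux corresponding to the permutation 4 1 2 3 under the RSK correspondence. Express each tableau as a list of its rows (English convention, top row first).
P = [[1, 2, 3], [4]], Q = [[1, 3, 4], [2]]

Insert each entry of the permutation into P by Schensted row insertion, recording in Q the position of each new cell.

Insert 4: appended to row 1. P = [[4]].
Insert 1: 1 bumps 4 from row 1; 4 starts row 2. P = [[1], [4]].
Insert 2: appended to row 1. P = [[1, 2], [4]].
Insert 3: appended to row 1. P = [[1, 2, 3], [4]].

So P = [[1, 2, 3], [4]], Q = [[1, 3, 4], [2]].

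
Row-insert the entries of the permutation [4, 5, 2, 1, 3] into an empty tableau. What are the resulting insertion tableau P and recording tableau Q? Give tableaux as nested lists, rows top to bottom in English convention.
Insert each entry of the permutation into P by Schensted row insertion, recording in Q the position of each new cell.

After inserting 4: P = [[4]].
After inserting 5: P = [[4, 5]].
After inserting 2: P = [[2, 5], [4]].
After inserting 1: P = [[1, 5], [2], [4]].
After inserting 3: P = [[1, 3], [2, 5], [4]].

So P = [[1, 3], [2, 5], [4]], Q = [[1, 2], [3, 5], [4]].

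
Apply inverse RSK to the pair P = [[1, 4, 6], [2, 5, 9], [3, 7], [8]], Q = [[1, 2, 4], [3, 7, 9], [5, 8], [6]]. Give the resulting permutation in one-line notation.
3 8 7 9 2 1 5 4 6

Reverse the RSK construction: for i from n down to 1, find the cell of Q containing i, remove the entry at that cell from P, and reverse-bump it up through P; the value ejected from row 1 is w(i).

Step i=9: Q has 9 at row 2, column 3; remove 9 from row 2 of P and reverse-bump: 9 enters row 1 and ejects 6. So w(9) = 6. P is now [[1, 4, 9], [2, 5], [3, 7], [8]].
Step i=8: Q has 8 at row 3, column 2; remove 7 from row 3 of P and reverse-bump: 7 enters row 2 and ejects 5; 5 enters row 1 and ejects 4. So w(8) = 4. P is now [[1, 5, 9], [2, 7], [3], [8]].
Step i=7: Q has 7 at row 2, column 2; remove 7 from row 2 of P and reverse-bump: 7 enters row 1 and ejects 5. So w(7) = 5. P is now [[1, 7, 9], [2], [3], [8]].
Step i=6: Q has 6 at row 4, column 1; remove 8 from row 4 of P and reverse-bump: 8 enters row 3 and ejects 3; 3 enters row 2 and ejects 2; 2 enters row 1 and ejects 1. So w(6) = 1. P is now [[2, 7, 9], [3], [8]].
Step i=5: Q has 5 at row 3, column 1; remove 8 from row 3 of P and reverse-bump: 8 enters row 2 and ejects 3; 3 enters row 1 and ejects 2. So w(5) = 2. P is now [[3, 7, 9], [8]].
Step i=4: Q has 4 at row 1, column 3; remove that cell from P, ejecting 9. So w(4) = 9. P is now [[3, 7], [8]].
Step i=3: Q has 3 at row 2, column 1; remove 8 from row 2 of P and reverse-bump: 8 enters row 1 and ejects 7. So w(3) = 7. P is now [[3, 8]].
Step i=2: Q has 2 at row 1, column 2; remove that cell from P, ejecting 8. So w(2) = 8. P is now [[3]].
Step i=1: Q has 1 at row 1, column 1; remove that cell from P, ejecting 3. So w(1) = 3. P is now [].

So w = 3 8 7 9 2 1 5 4 6.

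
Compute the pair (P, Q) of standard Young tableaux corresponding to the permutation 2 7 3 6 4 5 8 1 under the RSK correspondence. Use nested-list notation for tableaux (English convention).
Insert each entry of the permutation into P by Schensted row insertion, recording in Q the position of each new cell.

After inserting 2: P = [[2]].
After inserting 7: P = [[2, 7]].
After inserting 3: P = [[2, 3], [7]].
After inserting 6: P = [[2, 3, 6], [7]].
After inserting 4: P = [[2, 3, 4], [6], [7]].
After inserting 5: P = [[2, 3, 4, 5], [6], [7]].
After inserting 8: P = [[2, 3, 4, 5, 8], [6], [7]].
After inserting 1: P = [[1, 3, 4, 5, 8], [2], [6], [7]].

So P = [[1, 3, 4, 5, 8], [2], [6], [7]], Q = [[1, 2, 4, 6, 7], [3], [5], [8]].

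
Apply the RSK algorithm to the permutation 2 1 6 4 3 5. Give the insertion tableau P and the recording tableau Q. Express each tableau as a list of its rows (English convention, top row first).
Insert each entry of the permutation into P by Schensted row insertion, recording in Q the position of each new cell.

Insert 2: appended to row 1. P = [[2]].
Insert 1: 1 bumps 2 from row 1; 2 starts row 2. P = [[1], [2]].
Insert 6: appended to row 1. P = [[1, 6], [2]].
Insert 4: 4 bumps 6 from row 1; 6 appends to row 2. P = [[1, 4], [2, 6]].
Insert 3: 3 bumps 4 from row 1; 4 bumps 6 from row 2; 6 starts row 3. P = [[1, 3], [2, 4], [6]].
Insert 5: appended to row 1. P = [[1, 3, 5], [2, 4], [6]].

So P = [[1, 3, 5], [2, 4], [6]], Q = [[1, 3, 6], [2, 4], [5]].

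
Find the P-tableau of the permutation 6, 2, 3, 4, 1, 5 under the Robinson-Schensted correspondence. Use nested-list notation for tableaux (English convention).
P = [[1, 3, 4, 5], [2], [6]]

Insert 6: appended to row 1. P = [[6]].
Insert 2: 2 bumps 6 from row 1; 6 starts row 2. P = [[2], [6]].
Insert 3: appended to row 1. P = [[2, 3], [6]].
Insert 4: appended to row 1. P = [[2, 3, 4], [6]].
Insert 1: 1 bumps 2 from row 1; 2 bumps 6 from row 2; 6 starts row 3. P = [[1, 3, 4], [2], [6]].
Insert 5: appended to row 1. P = [[1, 3, 4, 5], [2], [6]].

So P = [[1, 3, 4, 5], [2], [6]].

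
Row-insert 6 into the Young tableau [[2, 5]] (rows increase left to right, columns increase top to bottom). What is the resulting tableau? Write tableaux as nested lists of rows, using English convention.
[[2, 5, 6]]

6 is larger than every entry of row 1, so it is appended to row 1. The new tableau is [[2, 5, 6]].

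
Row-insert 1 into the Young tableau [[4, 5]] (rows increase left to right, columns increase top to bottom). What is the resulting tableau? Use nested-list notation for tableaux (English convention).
[[1, 5], [4]]

In row 1, 1 replaces 4 (the leftmost entry greater than 1); 4 is bumped to row 2. 4 starts a new row 2. The new tableau is [[1, 5], [4]].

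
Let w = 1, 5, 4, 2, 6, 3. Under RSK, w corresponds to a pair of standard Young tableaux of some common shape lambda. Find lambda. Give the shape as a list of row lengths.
[3, 2, 1]

Row-insert each entry into an empty tableau.

After inserting 1: P = [[1]].
After inserting 5: P = [[1, 5]].
After inserting 4: P = [[1, 4], [5]].
After inserting 2: P = [[1, 2], [4], [5]].
After inserting 6: P = [[1, 2, 6], [4], [5]].
After inserting 3: P = [[1, 2, 3], [4, 6], [5]].

The final insertion tableau P = [[1, 2, 3], [4, 6], [5]] has shape [3, 2, 1].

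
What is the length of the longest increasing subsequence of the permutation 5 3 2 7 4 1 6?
3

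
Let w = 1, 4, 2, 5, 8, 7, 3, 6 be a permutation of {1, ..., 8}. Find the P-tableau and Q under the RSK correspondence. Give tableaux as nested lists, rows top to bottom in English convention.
P = [[1, 2, 3, 6], [4, 5, 7], [8]], Q = [[1, 2, 4, 5], [3, 6, 8], [7]]

Insert each entry of the permutation into P by Schensted row insertion, recording in Q the position of each new cell.

Insert 1: appended to row 1. P = [[1]], Q = [[1]].
Insert 4: appended to row 1. P = [[1, 4]], Q = [[1, 2]].
Insert 2: 2 bumps 4 from row 1; 4 starts row 2. P = [[1, 2], [4]], Q = [[1, 2], [3]].
Insert 5: appended to row 1. P = [[1, 2, 5], [4]], Q = [[1, 2, 4], [3]].
Insert 8: appended to row 1. P = [[1, 2, 5, 8], [4]], Q = [[1, 2, 4, 5], [3]].
Insert 7: 7 bumps 8 from row 1; 8 appends to row 2. P = [[1, 2, 5, 7], [4, 8]], Q = [[1, 2, 4, 5], [3, 6]].
Insert 3: 3 bumps 5 from row 1; 5 bumps 8 from row 2; 8 starts row 3. P = [[1, 2, 3, 7], [4, 5], [8]], Q = [[1, 2, 4, 5], [3, 6], [7]].
Insert 6: 6 bumps 7 from row 1; 7 appends to row 2. P = [[1, 2, 3, 6], [4, 5, 7], [8]], Q = [[1, 2, 4, 5], [3, 6, 8], [7]].

So P = [[1, 2, 3, 6], [4, 5, 7], [8]], Q = [[1, 2, 4, 5], [3, 6, 8], [7]].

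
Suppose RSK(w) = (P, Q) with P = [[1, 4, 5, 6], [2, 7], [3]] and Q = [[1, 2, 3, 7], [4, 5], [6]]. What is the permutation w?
Reverse the RSK construction: for i from n down to 1, find the cell of Q containing i, remove the entry at that cell from P, and reverse-bump it up through P; the value ejected from row 1 is w(i).

Step i=7: Q has 7 at row 1, column 4; remove that cell from P, ejecting 6. So w(7) = 6. P is now [[1, 4, 5], [2, 7], [3]].
Step i=6: Q has 6 at row 3, column 1; remove 3 from row 3 of P and reverse-bump: 3 enters row 2 and ejects 2; 2 enters row 1 and ejects 1. So w(6) = 1. P is now [[2, 4, 5], [3, 7]].
Step i=5: Q has 5 at row 2, column 2; remove 7 from row 2 of P and reverse-bump: 7 enters row 1 and ejects 5. So w(5) = 5. P is now [[2, 4, 7], [3]].
Step i=4: Q has 4 at row 2, column 1; remove 3 from row 2 of P and reverse-bump: 3 enters row 1 and ejects 2. So w(4) = 2. P is now [[3, 4, 7]].
Step i=3: Q has 3 at row 1, column 3; remove that cell from P, ejecting 7. So w(3) = 7. P is now [[3, 4]].
Step i=2: Q has 2 at row 1, column 2; remove that cell from P, ejecting 4. So w(2) = 4. P is now [[3]].
Step i=1: Q has 1 at row 1, column 1; remove that cell from P, ejecting 3. So w(1) = 3. P is now [].

So w = 3 4 7 2 5 1 6.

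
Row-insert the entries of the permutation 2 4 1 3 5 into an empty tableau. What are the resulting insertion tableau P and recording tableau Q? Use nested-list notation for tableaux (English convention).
Insert each entry of the permutation into P by Schensted row insertion, recording in Q the position of each new cell.

Insert 2: appended to row 1. P = [[2]].
Insert 4: appended to row 1. P = [[2, 4]].
Insert 1: 1 bumps 2 from row 1; 2 starts row 2. P = [[1, 4], [2]].
Insert 3: 3 bumps 4 from row 1; 4 appends to row 2. P = [[1, 3], [2, 4]].
Insert 5: appended to row 1. P = [[1, 3, 5], [2, 4]].

So P = [[1, 3, 5], [2, 4]], Q = [[1, 2, 5], [3, 4]].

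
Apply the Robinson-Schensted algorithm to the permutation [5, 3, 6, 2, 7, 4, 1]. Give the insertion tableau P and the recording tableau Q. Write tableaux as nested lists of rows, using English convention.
P = [[1, 4, 7], [2, 6], [3], [5]], Q = [[1, 3, 5], [2, 6], [4], [7]]

Insert each entry of the permutation into P by Schensted row insertion, recording in Q the position of each new cell.

Insert 5: appended to row 1. P = [[5]], Q = [[1]].
Insert 3: 3 bumps 5 from row 1; 5 starts row 2. P = [[3], [5]], Q = [[1], [2]].
Insert 6: appended to row 1. P = [[3, 6], [5]], Q = [[1, 3], [2]].
Insert 2: 2 bumps 3 from row 1; 3 bumps 5 from row 2; 5 starts row 3. P = [[2, 6], [3], [5]], Q = [[1, 3], [2], [4]].
Insert 7: appended to row 1. P = [[2, 6, 7], [3], [5]], Q = [[1, 3, 5], [2], [4]].
Insert 4: 4 bumps 6 from row 1; 6 appends to row 2. P = [[2, 4, 7], [3, 6], [5]], Q = [[1, 3, 5], [2, 6], [4]].
Insert 1: 1 bumps 2 from row 1; 2 bumps 3 from row 2; 3 bumps 5 from row 3; 5 starts row 4. P = [[1, 4, 7], [2, 6], [3], [5]], Q = [[1, 3, 5], [2, 6], [4], [7]].

So P = [[1, 4, 7], [2, 6], [3], [5]], Q = [[1, 3, 5], [2, 6], [4], [7]].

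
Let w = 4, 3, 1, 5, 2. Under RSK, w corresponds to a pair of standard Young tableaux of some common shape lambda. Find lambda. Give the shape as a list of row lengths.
Row-insert each entry into an empty tableau.

After inserting 4: P = [[4]].
After inserting 3: P = [[3], [4]].
After inserting 1: P = [[1], [3], [4]].
After inserting 5: P = [[1, 5], [3], [4]].
After inserting 2: P = [[1, 2], [3, 5], [4]].

The final insertion tableau P = [[1, 2], [3, 5], [4]] has shape [2, 2, 1].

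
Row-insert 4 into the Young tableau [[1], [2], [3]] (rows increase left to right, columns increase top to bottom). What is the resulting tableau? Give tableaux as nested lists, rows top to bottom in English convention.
4 is larger than every entry of row 1, so it is appended to row 1. The new tableau is [[1, 4], [2], [3]].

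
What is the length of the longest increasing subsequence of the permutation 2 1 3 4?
3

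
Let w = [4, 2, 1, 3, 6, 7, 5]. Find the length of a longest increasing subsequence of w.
4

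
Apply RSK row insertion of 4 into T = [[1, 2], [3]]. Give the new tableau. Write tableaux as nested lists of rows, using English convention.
4 is larger than every entry of row 1, so it is appended to row 1. The new tableau is [[1, 2, 4], [3]].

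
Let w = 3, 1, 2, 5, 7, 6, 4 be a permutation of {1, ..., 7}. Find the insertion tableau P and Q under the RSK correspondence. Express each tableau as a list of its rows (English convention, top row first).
Insert each entry of the permutation into P by Schensted row insertion, recording in Q the position of each new cell.

Insert 3: appended to row 1. P = [[3]], Q = [[1]].
Insert 1: 1 bumps 3 from row 1; 3 starts row 2. P = [[1], [3]], Q = [[1], [2]].
Insert 2: appended to row 1. P = [[1, 2], [3]], Q = [[1, 3], [2]].
Insert 5: appended to row 1. P = [[1, 2, 5], [3]], Q = [[1, 3, 4], [2]].
Insert 7: appended to row 1. P = [[1, 2, 5, 7], [3]], Q = [[1, 3, 4, 5], [2]].
Insert 6: 6 bumps 7 from row 1; 7 appends to row 2. P = [[1, 2, 5, 6], [3, 7]], Q = [[1, 3, 4, 5], [2, 6]].
Insert 4: 4 bumps 5 from row 1; 5 bumps 7 from row 2; 7 starts row 3. P = [[1, 2, 4, 6], [3, 5], [7]], Q = [[1, 3, 4, 5], [2, 6], [7]].

So P = [[1, 2, 4, 6], [3, 5], [7]], Q = [[1, 3, 4, 5], [2, 6], [7]].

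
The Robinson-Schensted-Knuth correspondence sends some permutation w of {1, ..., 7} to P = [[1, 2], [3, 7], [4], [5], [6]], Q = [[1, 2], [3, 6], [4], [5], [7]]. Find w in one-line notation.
6 7 5 4 1 3 2

Reverse RSK: for i = n, n-1, ..., 1, locate i in Q, remove the corresponding corner cell from P, and reverse-bump its entry up through P; the value ejected from row 1 is w(i).

So w = 6 7 5 4 1 3 2.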